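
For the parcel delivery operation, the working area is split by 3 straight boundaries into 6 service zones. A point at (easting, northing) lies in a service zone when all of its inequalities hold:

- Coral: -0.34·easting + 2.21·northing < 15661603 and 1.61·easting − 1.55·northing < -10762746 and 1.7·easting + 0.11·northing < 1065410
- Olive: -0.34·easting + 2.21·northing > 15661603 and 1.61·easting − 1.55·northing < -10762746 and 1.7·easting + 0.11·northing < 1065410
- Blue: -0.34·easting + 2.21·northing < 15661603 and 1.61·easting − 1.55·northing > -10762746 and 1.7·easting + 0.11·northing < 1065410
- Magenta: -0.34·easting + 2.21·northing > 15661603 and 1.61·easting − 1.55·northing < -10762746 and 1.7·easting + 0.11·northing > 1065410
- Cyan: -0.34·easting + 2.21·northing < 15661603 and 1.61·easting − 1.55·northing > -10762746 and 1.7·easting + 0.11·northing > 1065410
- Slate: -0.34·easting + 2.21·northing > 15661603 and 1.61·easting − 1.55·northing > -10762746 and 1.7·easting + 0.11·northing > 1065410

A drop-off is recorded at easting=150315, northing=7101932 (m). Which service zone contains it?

Coral

-0.34·150315 + 2.21·7101932 = 15644162.620, which is < 15661603
1.61·150315 − 1.55·7101932 = -10765987.450, which is < -10762746
1.7·150315 + 0.11·7101932 = 1036748.020, which is < 1065410
This sign pattern matches Coral.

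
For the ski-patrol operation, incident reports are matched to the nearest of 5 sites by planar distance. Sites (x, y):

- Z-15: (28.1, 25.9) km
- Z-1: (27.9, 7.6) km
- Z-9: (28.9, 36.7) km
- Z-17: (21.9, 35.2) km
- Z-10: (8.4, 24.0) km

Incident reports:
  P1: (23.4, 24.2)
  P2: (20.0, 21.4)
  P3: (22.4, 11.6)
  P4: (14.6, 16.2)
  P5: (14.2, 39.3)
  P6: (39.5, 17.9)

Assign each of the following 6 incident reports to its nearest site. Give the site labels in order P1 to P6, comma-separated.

Z-15, Z-15, Z-1, Z-10, Z-17, Z-15

P1 → Z-15 (d²=24.98)
P2 → Z-15 (d²=85.86)
P3 → Z-1 (d²=46.25)
P4 → Z-10 (d²=99.28)
P5 → Z-17 (d²=76.10)
P6 → Z-15 (d²=193.96)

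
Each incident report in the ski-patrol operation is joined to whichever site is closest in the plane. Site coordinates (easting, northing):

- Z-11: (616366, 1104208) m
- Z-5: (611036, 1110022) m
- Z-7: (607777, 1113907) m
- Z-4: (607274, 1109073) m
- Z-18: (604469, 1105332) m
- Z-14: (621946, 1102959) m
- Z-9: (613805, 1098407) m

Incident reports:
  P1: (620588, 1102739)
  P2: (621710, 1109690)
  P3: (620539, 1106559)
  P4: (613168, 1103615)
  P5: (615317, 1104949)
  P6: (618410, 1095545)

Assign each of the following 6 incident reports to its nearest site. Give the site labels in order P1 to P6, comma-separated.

P1 → Z-14 (d²=1892564.00)
P2 → Z-14 (d²=45362057.00)
P3 → Z-14 (d²=14939649.00)
P4 → Z-11 (d²=10578853.00)
P5 → Z-11 (d²=1649482.00)
P6 → Z-9 (d²=29397069.00)

Z-14, Z-14, Z-14, Z-11, Z-11, Z-9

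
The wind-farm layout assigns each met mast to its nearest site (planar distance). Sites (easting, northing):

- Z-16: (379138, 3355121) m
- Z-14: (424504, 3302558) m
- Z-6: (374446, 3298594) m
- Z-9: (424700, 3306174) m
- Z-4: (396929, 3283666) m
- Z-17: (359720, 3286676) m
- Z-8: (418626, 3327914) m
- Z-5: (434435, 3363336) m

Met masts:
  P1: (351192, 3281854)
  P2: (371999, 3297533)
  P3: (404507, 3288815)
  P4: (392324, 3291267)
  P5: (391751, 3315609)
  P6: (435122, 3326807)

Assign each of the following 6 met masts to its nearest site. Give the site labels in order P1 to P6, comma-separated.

P1 → Z-17 (d²=95978468.00)
P2 → Z-6 (d²=7113530.00)
P3 → Z-4 (d²=83938285.00)
P4 → Z-4 (d²=78981226.00)
P5 → Z-6 (d²=588973250.00)
P6 → Z-8 (d²=273343465.00)

Z-17, Z-6, Z-4, Z-4, Z-6, Z-8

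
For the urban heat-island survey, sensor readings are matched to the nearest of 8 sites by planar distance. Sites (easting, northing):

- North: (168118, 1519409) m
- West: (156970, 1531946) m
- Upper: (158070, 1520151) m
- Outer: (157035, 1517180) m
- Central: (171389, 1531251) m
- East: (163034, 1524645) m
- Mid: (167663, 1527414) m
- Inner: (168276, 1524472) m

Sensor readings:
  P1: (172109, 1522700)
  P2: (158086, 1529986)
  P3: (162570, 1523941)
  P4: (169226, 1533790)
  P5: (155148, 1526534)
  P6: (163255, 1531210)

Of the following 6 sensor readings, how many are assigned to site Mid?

1

P1 → Inner
P2 → West
P3 → East
P4 → Central
P5 → West
P6 → Mid
1 of the 6 goes to Mid.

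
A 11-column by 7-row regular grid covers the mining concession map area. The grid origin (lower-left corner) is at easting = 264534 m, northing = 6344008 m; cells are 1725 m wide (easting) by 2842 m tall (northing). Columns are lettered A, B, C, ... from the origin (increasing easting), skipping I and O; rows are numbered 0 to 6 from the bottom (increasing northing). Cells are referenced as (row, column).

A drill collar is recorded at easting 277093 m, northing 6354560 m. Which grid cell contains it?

Column index: ⌊(277093 − 264534) / 1725⌋ = ⌊7.281⌋ = 7 → column H
Row offset from origin: ⌊(6354560 − 6344008) / 2842⌋ = ⌊3.713⌋ = 3 → row 3

(3, H)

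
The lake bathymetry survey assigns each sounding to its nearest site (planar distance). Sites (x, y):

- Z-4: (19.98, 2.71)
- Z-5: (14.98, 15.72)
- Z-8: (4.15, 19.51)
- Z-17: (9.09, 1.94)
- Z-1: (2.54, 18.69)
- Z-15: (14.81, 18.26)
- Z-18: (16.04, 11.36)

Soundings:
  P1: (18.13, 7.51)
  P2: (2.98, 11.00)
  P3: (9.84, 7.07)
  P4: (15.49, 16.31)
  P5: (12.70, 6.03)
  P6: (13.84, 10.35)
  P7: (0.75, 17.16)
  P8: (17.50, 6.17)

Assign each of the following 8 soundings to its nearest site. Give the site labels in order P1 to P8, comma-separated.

Z-18, Z-1, Z-17, Z-5, Z-17, Z-18, Z-1, Z-4

P1 → Z-18 (d²=19.19)
P2 → Z-1 (d²=59.33)
P3 → Z-17 (d²=26.88)
P4 → Z-5 (d²=0.61)
P5 → Z-17 (d²=29.76)
P6 → Z-18 (d²=5.86)
P7 → Z-1 (d²=5.55)
P8 → Z-4 (d²=18.12)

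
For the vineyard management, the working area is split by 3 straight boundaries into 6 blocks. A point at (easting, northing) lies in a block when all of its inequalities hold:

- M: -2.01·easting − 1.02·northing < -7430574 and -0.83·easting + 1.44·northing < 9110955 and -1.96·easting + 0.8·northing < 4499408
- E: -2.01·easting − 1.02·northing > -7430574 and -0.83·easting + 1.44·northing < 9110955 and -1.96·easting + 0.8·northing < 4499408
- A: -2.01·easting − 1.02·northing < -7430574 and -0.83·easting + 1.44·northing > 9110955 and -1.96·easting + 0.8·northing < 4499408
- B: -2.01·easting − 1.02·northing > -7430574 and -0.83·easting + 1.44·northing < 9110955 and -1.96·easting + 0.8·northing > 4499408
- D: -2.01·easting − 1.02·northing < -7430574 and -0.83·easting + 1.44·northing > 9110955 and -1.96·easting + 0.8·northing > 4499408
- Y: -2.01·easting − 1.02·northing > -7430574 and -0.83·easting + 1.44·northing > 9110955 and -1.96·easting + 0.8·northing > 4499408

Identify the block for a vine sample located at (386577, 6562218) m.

A

-2.01·386577 − 1.02·6562218 = -7470482.130, which is < -7430574
-0.83·386577 + 1.44·6562218 = 9128735.010, which is > 9110955
-1.96·386577 + 0.8·6562218 = 4492083.480, which is < 4499408
This sign pattern matches A.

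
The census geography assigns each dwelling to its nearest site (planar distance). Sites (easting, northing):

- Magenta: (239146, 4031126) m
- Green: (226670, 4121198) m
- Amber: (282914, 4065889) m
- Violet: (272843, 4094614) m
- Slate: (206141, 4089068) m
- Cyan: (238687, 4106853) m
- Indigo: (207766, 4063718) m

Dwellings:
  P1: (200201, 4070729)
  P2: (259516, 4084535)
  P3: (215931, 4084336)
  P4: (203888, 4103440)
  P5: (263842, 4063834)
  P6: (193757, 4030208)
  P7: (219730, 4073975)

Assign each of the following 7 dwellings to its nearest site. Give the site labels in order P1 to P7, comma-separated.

Indigo, Violet, Slate, Slate, Amber, Indigo, Indigo

P1 → Indigo (d²=106383346.00)
P2 → Violet (d²=279195170.00)
P3 → Slate (d²=118235924.00)
P4 → Slate (d²=211630393.00)
P5 → Amber (d²=367964209.00)
P6 → Indigo (d²=1319172181.00)
P7 → Indigo (d²=248343345.00)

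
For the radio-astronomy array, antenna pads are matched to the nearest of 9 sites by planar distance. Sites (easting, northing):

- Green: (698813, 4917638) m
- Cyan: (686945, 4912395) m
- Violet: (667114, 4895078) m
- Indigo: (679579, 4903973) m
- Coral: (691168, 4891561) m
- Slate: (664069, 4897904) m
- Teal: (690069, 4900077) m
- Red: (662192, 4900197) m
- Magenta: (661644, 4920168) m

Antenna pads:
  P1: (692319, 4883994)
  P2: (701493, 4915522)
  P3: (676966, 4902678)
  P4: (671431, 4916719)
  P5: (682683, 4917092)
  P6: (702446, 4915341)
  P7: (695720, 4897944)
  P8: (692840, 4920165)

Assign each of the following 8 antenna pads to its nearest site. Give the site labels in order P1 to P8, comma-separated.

P1 → Coral (d²=58584290.00)
P2 → Green (d²=11659856.00)
P3 → Indigo (d²=8504794.00)
P4 → Magenta (d²=107680970.00)
P5 → Cyan (d²=40226453.00)
P6 → Green (d²=18474898.00)
P7 → Teal (d²=36483490.00)
P8 → Green (d²=42062458.00)

Coral, Green, Indigo, Magenta, Cyan, Green, Teal, Green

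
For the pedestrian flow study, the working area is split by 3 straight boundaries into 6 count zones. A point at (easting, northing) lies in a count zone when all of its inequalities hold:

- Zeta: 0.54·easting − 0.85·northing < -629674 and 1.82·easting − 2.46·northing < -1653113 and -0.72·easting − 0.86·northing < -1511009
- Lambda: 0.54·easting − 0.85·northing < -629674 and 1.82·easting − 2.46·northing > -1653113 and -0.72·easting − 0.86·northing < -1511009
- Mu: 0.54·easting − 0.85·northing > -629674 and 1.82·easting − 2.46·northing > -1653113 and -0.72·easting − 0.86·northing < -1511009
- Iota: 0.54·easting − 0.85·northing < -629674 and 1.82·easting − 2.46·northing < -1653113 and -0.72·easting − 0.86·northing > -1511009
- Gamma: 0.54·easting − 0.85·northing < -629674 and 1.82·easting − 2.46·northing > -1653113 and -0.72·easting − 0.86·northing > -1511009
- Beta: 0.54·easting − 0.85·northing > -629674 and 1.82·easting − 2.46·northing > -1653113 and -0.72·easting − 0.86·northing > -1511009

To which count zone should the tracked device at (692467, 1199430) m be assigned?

Zeta

0.54·692467 − 0.85·1199430 = -645583.320, which is < -629674
1.82·692467 − 2.46·1199430 = -1690307.860, which is < -1653113
-0.72·692467 − 0.86·1199430 = -1530086.040, which is < -1511009
This sign pattern matches Zeta.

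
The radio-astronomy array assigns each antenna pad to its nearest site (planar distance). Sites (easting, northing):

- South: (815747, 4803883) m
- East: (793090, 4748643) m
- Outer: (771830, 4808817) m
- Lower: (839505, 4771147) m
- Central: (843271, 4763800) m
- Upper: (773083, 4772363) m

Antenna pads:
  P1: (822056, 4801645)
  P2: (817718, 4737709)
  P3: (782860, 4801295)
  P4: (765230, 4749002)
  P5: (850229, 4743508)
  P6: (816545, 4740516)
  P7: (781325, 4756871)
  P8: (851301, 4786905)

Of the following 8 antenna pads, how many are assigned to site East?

3

P1 → South
P2 → East
P3 → Outer
P4 → Upper
P5 → Central
P6 → East
P7 → East
P8 → Lower
3 of the 8 go to East.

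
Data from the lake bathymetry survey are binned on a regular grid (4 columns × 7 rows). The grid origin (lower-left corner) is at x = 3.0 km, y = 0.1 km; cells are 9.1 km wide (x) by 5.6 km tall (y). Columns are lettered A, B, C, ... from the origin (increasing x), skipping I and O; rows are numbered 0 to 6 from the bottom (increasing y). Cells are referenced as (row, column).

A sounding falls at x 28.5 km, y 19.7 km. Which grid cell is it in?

(3, C)

Column index: ⌊(28.5 − 3.0) / 9.1⌋ = ⌊2.802⌋ = 2 → column C
Row offset from origin: ⌊(19.7 − 0.1) / 5.6⌋ = ⌊3.500⌋ = 3 → row 3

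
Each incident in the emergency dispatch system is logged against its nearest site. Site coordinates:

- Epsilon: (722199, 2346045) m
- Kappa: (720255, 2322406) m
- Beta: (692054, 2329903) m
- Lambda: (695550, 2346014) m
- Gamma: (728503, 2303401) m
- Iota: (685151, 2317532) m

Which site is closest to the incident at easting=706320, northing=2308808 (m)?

Kappa

Squared distances to each site:
Epsilon: 1638736810.000; Kappa: 379089829.000; Beta: 648517781.000; Lambda: 1500279336.000; Gamma: 521321138.000; Iota: 524234737.000.
Minimum at Kappa.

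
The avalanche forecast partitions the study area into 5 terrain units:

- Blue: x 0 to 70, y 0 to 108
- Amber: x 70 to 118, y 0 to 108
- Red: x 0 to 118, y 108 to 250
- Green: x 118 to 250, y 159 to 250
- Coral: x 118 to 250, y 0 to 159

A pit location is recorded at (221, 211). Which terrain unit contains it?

The point has x = 221 and y = 211.
Only Green satisfies 118 ≤ x ≤ 250 and 159 ≤ y ≤ 250.

Green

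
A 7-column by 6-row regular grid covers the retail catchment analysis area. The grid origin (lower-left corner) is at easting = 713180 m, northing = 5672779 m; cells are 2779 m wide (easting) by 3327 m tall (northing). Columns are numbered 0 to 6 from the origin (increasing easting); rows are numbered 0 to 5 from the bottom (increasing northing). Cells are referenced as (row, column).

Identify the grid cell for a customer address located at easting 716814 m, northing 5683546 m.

(3, 1)

Column index: ⌊(716814 − 713180) / 2779⌋ = ⌊1.308⌋ = 1
Row offset from origin: ⌊(5683546 − 5672779) / 3327⌋ = ⌊3.236⌋ = 3 → row 3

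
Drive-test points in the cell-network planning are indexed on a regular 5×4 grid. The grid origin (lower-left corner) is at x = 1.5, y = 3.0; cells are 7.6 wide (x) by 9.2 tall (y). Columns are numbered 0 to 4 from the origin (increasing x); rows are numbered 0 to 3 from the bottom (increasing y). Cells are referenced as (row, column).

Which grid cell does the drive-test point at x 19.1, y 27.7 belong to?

Column index: ⌊(19.1 − 1.5) / 7.6⌋ = ⌊2.316⌋ = 2
Row offset from origin: ⌊(27.7 − 3.0) / 9.2⌋ = ⌊2.685⌋ = 2 → row 2

(2, 2)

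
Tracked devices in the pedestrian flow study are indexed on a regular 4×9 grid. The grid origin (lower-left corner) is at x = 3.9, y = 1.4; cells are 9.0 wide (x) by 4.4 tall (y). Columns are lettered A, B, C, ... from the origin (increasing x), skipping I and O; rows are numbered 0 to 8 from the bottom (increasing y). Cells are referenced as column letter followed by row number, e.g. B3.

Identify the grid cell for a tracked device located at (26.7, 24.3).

C5

Column index: ⌊(26.7 − 3.9) / 9.0⌋ = ⌊2.533⌋ = 2 → column C
Row offset from origin: ⌊(24.3 − 1.4) / 4.4⌋ = ⌊5.205⌋ = 5 → row 5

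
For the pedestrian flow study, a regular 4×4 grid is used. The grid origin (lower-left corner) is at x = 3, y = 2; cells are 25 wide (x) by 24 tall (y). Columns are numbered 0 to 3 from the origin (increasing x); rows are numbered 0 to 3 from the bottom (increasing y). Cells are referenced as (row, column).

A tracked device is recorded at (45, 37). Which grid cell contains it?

(1, 1)

Column index: ⌊(45 − 3) / 25⌋ = ⌊1.680⌋ = 1
Row offset from origin: ⌊(37 − 2) / 24⌋ = ⌊1.458⌋ = 1 → row 1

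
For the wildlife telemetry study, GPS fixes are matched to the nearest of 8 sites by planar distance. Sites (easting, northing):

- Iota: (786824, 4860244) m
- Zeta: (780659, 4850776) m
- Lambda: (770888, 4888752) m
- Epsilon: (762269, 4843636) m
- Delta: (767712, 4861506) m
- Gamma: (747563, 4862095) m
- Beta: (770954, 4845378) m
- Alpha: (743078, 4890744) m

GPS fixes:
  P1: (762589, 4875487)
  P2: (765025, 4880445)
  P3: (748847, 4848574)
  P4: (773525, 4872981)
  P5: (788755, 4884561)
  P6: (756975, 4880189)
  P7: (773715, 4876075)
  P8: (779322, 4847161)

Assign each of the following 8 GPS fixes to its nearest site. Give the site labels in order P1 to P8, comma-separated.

P1 → Delta (d²=221713490.00)
P2 → Lambda (d²=103381018.00)
P3 → Gamma (d²=184466097.00)
P4 → Delta (d²=165466594.00)
P5 → Lambda (d²=336794170.00)
P6 → Lambda (d²=266896538.00)
P7 → Lambda (d²=168698258.00)
P8 → Zeta (d²=14855794.00)

Delta, Lambda, Gamma, Delta, Lambda, Lambda, Lambda, Zeta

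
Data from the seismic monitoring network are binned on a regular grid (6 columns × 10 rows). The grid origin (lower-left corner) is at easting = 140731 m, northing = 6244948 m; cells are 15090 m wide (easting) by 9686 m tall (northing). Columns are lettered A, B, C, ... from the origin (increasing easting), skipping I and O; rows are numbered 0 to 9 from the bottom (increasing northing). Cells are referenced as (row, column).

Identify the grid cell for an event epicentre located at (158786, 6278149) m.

Column index: ⌊(158786 − 140731) / 15090⌋ = ⌊1.196⌋ = 1 → column B
Row offset from origin: ⌊(6278149 − 6244948) / 9686⌋ = ⌊3.428⌋ = 3 → row 3

(3, B)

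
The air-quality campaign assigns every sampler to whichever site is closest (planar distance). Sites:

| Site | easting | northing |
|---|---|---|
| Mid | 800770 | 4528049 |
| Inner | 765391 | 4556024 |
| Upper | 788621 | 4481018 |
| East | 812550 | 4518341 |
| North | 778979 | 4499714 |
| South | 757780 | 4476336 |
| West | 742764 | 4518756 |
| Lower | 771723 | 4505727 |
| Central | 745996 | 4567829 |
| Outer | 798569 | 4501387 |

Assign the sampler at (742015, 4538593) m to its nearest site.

West

Squared distances to each site:
Mid: 3563325961.000; Inner: 850277137.000; Upper: 5486999861.000; East: 5385329729.000; North: 2877913937.000; South: 4124469274.000; West: 394067570.000; Lower: 1962739220.000; Central: 870592057.000; Outer: 4582641352.000.
Minimum at West.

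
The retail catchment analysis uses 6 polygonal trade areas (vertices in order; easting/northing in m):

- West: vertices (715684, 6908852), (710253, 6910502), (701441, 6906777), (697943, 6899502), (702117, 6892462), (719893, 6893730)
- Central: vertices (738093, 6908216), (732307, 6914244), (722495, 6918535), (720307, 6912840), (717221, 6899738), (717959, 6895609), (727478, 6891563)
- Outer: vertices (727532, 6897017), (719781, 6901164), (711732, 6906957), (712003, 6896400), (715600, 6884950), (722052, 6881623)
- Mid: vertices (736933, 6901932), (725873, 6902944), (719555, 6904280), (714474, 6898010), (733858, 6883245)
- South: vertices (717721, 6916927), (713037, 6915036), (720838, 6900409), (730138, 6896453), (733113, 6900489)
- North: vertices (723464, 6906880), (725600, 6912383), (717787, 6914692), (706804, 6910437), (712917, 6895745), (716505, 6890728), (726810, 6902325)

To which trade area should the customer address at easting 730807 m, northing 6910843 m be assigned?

Central

Cast a ray rightward from (730807, 6910843). For each polygon, the edges (by vertex number in listed order) whose endpoints lie on opposite sides of northing = 6910843, where each meets that height, and whether that is right or left of the point:
West: no edge straddles that height → 0 crossings.
Central: 1–2 at easting≈735571.5 (right), 4–5 at easting≈719836.6 (left) → 1 crossing.
Outer: no edge straddles that height → 0 crossings.
Mid: no edge straddles that height → 0 crossings.
South: 2–3 at easting≈715273.2 (left), 5–1 at easting≈723417.9 (left) → 0 crossings.
North: 1–2 at easting≈725002.2 (left), 3–4 at easting≈707852.0 (left) → 0 crossings.
Only Central has an odd count, so the point is inside Central.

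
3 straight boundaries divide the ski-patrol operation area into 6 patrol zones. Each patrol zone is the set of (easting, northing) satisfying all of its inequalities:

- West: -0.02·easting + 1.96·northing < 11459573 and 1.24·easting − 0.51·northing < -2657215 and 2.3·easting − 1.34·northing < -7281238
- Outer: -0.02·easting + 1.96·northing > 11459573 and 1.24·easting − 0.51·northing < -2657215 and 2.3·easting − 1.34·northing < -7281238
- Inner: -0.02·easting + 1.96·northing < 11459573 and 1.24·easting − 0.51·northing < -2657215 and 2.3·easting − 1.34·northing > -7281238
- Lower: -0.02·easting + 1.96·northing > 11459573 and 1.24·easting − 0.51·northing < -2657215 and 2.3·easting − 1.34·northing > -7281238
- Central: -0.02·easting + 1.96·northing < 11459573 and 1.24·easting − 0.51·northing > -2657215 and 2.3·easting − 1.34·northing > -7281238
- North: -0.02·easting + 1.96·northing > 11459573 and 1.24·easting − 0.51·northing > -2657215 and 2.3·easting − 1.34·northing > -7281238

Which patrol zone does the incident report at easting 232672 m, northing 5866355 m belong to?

-0.02·232672 + 1.96·5866355 = 11493402.360, which is > 11459573
1.24·232672 − 0.51·5866355 = -2703327.770, which is < -2657215
2.3·232672 − 1.34·5866355 = -7325770.100, which is < -7281238
This sign pattern matches Outer.

Outer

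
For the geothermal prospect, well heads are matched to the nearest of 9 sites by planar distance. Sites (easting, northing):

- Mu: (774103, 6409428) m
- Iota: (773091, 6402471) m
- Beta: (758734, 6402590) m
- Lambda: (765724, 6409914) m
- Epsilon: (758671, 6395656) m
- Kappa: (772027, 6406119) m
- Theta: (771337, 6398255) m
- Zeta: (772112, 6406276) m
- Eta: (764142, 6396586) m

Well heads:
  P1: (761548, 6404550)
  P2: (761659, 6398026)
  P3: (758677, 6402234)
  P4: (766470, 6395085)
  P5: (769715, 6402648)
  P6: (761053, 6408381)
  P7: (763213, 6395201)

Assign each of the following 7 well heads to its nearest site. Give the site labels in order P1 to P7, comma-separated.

P1 → Beta (d²=11760196.00)
P2 → Eta (d²=8238889.00)
P3 → Beta (d²=129985.00)
P4 → Eta (d²=7672585.00)
P5 → Iota (d²=11428705.00)
P6 → Lambda (d²=24168330.00)
P7 → Eta (d²=2781266.00)

Beta, Eta, Beta, Eta, Iota, Lambda, Eta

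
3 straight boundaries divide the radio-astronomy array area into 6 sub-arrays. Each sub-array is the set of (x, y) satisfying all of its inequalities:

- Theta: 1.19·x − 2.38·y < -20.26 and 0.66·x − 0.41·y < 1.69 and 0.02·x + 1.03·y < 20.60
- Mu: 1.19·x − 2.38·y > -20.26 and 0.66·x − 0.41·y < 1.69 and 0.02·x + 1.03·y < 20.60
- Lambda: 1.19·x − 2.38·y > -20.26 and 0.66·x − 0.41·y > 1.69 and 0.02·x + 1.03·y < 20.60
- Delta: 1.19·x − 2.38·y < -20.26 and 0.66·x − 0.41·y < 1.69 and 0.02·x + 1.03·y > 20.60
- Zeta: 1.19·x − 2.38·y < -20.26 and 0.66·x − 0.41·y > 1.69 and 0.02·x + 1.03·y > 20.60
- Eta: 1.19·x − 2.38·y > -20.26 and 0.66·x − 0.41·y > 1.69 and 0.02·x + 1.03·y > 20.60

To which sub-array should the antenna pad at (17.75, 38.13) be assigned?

Delta

1.19·17.75 − 2.38·38.13 = -69.627, which is < -20.26
0.66·17.75 − 0.41·38.13 = -3.918, which is < 1.69
0.02·17.75 + 1.03·38.13 = 39.629, which is > 20.60
This sign pattern matches Delta.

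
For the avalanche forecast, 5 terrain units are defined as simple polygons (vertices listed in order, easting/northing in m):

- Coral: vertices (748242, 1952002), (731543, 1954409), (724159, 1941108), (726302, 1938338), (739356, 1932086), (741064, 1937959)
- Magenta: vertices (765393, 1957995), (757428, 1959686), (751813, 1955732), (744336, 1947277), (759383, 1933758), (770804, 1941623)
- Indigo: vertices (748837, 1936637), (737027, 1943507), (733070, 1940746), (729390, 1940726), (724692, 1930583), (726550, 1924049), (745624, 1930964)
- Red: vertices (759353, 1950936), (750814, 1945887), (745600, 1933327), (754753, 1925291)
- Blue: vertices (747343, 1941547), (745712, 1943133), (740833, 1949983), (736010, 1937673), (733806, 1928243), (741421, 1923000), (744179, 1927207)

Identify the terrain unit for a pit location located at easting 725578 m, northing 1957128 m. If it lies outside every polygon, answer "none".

none

Cast a ray rightward from (725578, 1957128). For each polygon, the edges (by vertex number in listed order) whose endpoints lie on opposite sides of northing = 1957128, where each meets that height, and whether that is right or left of the point:
Coral: no edge straddles that height → 0 crossings.
Magenta: 2–3 at easting≈753795.4 (right), 6–1 at easting≈765679.5 (right) → 2 crossings.
Indigo: no edge straddles that height → 0 crossings.
Red: no edge straddles that height → 0 crossings.
Blue: no edge straddles that height → 0 crossings.
All counts are even, so the point lies outside every listed polygon.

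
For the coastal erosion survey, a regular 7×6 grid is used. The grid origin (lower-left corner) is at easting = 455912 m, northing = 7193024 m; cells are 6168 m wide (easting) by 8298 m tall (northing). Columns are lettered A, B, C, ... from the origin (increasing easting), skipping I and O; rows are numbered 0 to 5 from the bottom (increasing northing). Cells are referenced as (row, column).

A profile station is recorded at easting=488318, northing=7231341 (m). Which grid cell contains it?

Column index: ⌊(488318 − 455912) / 6168⌋ = ⌊5.254⌋ = 5 → column F
Row offset from origin: ⌊(7231341 − 7193024) / 8298⌋ = ⌊4.618⌋ = 4 → row 4

(4, F)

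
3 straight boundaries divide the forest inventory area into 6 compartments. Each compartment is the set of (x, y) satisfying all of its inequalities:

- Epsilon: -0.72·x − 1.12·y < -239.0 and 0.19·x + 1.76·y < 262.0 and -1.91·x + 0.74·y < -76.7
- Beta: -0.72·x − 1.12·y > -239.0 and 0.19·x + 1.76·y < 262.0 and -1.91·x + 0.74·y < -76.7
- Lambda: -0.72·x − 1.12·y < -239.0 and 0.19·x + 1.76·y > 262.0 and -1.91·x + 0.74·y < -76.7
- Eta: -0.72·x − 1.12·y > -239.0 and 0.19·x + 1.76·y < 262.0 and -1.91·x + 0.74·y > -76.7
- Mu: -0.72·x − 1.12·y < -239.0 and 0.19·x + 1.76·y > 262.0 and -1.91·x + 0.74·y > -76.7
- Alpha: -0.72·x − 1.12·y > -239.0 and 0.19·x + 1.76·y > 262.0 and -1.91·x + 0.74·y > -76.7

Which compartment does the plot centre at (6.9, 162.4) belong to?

Alpha

-0.72·6.9 − 1.12·162.4 = -186.856, which is > -239.0
0.19·6.9 + 1.76·162.4 = 287.135, which is > 262.0
-1.91·6.9 + 0.74·162.4 = 106.997, which is > -76.7
This sign pattern matches Alpha.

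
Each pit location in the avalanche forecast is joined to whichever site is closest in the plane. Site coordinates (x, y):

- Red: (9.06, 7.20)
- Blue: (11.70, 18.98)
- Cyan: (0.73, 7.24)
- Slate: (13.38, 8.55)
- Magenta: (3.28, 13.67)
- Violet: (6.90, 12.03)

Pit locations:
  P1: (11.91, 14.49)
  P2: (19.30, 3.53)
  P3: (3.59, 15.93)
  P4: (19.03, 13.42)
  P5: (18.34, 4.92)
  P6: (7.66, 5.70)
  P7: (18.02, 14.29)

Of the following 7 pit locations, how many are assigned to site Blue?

1

P1 → Blue
P2 → Slate
P3 → Magenta
P4 → Slate
P5 → Slate
P6 → Red
P7 → Slate
1 of the 7 goes to Blue.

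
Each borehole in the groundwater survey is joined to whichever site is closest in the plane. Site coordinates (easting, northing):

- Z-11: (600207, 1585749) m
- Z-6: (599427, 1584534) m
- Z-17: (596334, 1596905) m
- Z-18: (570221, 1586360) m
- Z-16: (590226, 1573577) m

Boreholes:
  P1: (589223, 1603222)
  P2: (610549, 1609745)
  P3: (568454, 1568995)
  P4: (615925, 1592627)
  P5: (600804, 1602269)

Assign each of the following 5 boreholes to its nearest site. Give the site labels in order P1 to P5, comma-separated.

P1 → Z-17 (d²=90470810.00)
P2 → Z-17 (d²=366931825.00)
P3 → Z-18 (d²=304665514.00)
P4 → Z-11 (d²=294362408.00)
P5 → Z-17 (d²=48753396.00)

Z-17, Z-17, Z-18, Z-11, Z-17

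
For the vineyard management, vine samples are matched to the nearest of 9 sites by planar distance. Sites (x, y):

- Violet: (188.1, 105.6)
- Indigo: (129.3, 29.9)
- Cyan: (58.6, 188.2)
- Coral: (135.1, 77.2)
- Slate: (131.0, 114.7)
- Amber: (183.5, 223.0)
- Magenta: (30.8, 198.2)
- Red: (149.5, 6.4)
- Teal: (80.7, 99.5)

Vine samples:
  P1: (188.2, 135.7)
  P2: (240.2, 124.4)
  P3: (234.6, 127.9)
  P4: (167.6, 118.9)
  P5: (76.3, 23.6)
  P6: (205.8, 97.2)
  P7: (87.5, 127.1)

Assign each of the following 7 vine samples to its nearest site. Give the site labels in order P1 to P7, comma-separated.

P1 → Violet (d²=906.02)
P2 → Violet (d²=3067.85)
P3 → Violet (d²=2659.54)
P4 → Violet (d²=597.14)
P5 → Indigo (d²=2848.69)
P6 → Violet (d²=383.85)
P7 → Teal (d²=808.00)

Violet, Violet, Violet, Violet, Indigo, Violet, Teal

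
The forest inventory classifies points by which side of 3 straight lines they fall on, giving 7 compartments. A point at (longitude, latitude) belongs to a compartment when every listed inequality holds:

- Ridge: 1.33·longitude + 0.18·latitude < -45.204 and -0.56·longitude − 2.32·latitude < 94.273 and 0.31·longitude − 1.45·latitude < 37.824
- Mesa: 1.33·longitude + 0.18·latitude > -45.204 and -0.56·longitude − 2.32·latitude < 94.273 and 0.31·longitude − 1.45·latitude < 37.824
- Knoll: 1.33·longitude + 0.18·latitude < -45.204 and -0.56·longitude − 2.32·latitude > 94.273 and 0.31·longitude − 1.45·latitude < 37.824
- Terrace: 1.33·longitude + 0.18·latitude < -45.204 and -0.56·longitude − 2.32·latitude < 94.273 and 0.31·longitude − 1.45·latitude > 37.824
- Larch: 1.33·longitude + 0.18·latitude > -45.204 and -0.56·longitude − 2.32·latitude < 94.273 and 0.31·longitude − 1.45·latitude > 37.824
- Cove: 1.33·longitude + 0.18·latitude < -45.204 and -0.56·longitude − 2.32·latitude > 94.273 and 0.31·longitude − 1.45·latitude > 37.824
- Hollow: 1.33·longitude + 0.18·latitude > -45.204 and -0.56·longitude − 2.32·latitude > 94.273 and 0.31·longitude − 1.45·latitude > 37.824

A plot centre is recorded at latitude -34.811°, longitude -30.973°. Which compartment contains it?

Cove

1.33·-30.973 + 0.18·-34.811 = -47.460, which is < -45.204
-0.56·-30.973 − 2.32·-34.811 = 98.106, which is > 94.273
0.31·-30.973 − 1.45·-34.811 = 40.874, which is > 37.824
This sign pattern matches Cove.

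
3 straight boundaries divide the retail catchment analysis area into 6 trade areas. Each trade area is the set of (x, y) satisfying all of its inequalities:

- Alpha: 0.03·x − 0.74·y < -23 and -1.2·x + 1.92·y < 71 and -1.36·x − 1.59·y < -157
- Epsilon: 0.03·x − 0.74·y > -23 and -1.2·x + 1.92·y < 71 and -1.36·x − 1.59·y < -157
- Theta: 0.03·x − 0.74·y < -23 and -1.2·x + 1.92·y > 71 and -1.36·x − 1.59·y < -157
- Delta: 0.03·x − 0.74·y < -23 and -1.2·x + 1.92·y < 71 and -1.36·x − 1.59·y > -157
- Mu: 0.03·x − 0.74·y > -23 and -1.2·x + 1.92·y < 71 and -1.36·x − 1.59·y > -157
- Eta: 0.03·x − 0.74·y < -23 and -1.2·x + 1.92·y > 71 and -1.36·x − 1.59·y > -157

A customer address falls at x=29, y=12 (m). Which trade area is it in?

0.03·29 − 0.74·12 = -8.010, which is > -23
-1.2·29 + 1.92·12 = -11.760, which is < 71
-1.36·29 − 1.59·12 = -58.520, which is > -157
This sign pattern matches Mu.

Mu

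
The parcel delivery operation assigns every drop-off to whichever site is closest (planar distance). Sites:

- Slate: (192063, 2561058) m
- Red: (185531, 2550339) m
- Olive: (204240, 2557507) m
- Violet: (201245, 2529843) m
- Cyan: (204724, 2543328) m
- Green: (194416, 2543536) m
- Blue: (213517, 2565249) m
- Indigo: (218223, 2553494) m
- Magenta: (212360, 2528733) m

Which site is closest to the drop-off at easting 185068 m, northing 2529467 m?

Violet

Squared distances to each site:
Slate: 1046921306.000; Red: 435854753.000; Olive: 1153807184.000; Violet: 261836705.000; Cyan: 578485657.000; Green: 285321865.000; Blue: 2089697125.000; Indigo: 1676550754.000; Magenta: 745392020.000.
Minimum at Violet.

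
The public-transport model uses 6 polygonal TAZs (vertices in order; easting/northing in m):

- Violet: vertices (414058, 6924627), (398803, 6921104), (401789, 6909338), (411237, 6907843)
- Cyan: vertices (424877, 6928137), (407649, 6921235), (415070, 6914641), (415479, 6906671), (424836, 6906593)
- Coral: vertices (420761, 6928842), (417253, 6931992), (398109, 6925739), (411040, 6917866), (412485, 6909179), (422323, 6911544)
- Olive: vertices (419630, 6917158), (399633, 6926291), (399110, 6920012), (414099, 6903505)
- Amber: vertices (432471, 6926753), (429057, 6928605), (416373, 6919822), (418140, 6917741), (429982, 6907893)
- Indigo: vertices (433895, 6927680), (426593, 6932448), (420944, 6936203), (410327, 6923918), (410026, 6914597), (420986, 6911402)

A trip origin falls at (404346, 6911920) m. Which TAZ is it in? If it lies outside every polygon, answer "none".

Cast a ray rightward from (404346, 6911920). For each polygon, the edges (by vertex number in listed order) whose endpoints lie on opposite sides of northing = 6911920, where each meets that height, and whether that is right or left of the point:
Violet: 2–3 at easting≈401133.7 (left), 4–1 at easting≈411922.2 (right) → 1 crossing.
Cyan: 3–4 at easting≈415209.6 (right), 5–1 at easting≈424846.1 (right) → 2 crossings.
Coral: 4–5 at easting≈412029.1 (right), 6–1 at easting≈422289.0 (right) → 2 crossings.
Olive: 3–4 at easting≈406457.9 (right), 4–1 at easting≈417508.0 (right) → 2 crossings.
Amber: 4–5 at easting≈425139.6 (right), 5–1 at easting≈430513.5 (right) → 2 crossings.
Indigo: 5–6 at easting≈419209.1 (right), 6–1 at easting≈421396.8 (right) → 2 crossings.
Only Violet has an odd count, so the point is inside Violet.

Violet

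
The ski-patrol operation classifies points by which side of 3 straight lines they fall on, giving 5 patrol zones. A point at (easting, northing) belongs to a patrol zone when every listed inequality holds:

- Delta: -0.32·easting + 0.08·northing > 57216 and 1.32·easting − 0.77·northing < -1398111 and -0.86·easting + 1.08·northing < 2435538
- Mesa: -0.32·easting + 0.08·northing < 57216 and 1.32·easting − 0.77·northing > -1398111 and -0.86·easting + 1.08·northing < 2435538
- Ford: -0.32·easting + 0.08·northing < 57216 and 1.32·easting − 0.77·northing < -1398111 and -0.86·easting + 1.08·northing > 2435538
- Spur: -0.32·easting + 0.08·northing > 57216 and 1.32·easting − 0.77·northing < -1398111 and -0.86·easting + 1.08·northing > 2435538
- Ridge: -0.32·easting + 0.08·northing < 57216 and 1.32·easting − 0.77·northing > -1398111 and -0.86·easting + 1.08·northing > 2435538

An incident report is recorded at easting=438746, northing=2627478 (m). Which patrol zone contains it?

-0.32·438746 + 0.08·2627478 = 69799.520, which is > 57216
1.32·438746 − 0.77·2627478 = -1444013.340, which is < -1398111
-0.86·438746 + 1.08·2627478 = 2460354.680, which is > 2435538
This sign pattern matches Spur.

Spur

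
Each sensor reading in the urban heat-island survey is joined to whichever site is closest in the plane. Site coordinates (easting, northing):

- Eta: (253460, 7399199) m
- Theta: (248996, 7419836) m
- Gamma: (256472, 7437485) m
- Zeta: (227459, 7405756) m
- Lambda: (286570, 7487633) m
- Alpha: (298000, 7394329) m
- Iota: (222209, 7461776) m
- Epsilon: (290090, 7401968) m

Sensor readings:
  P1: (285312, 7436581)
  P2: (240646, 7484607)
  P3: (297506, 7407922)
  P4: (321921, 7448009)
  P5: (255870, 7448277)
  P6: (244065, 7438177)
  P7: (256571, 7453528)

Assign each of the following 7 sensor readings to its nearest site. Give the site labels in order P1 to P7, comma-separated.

P1 → Gamma (d²=832562816.00)
P2 → Iota (d²=861177530.00)
P3 → Epsilon (d²=90447172.00)
P4 → Lambda (d²=2819754577.00)
P5 → Gamma (d²=116829668.00)
P6 → Gamma (d²=154412513.00)
P7 → Gamma (d²=257387650.00)

Gamma, Iota, Epsilon, Lambda, Gamma, Gamma, Gamma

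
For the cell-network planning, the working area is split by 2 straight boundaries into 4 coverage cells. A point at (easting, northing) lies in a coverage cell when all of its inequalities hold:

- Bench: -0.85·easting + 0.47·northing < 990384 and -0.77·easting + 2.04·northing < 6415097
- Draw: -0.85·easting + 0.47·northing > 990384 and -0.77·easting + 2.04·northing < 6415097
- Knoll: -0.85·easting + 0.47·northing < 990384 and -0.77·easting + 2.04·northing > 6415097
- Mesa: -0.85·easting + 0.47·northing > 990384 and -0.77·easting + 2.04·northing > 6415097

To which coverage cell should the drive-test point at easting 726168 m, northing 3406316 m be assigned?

Bench

-0.85·726168 + 0.47·3406316 = 983725.720, which is < 990384
-0.77·726168 + 2.04·3406316 = 6389735.280, which is < 6415097
This sign pattern matches Bench.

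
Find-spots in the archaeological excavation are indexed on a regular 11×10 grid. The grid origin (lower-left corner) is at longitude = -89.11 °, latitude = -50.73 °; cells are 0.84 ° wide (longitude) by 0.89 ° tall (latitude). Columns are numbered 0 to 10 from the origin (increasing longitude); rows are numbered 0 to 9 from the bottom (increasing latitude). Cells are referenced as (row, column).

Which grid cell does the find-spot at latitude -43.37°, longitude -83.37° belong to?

(8, 6)

Column index: ⌊(-83.37 − -89.11) / 0.84⌋ = ⌊6.833⌋ = 6
Row offset from origin: ⌊(-43.37 − -50.73) / 0.89⌋ = ⌊8.270⌋ = 8 → row 8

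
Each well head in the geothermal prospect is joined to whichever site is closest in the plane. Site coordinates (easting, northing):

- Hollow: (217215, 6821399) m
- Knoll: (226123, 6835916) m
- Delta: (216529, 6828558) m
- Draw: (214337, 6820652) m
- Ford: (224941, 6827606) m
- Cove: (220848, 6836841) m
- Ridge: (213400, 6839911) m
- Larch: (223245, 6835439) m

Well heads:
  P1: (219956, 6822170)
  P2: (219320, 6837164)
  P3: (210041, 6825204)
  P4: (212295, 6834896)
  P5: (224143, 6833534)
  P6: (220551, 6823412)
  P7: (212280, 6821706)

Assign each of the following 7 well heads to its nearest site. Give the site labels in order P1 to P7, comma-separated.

P1 → Hollow (d²=8107522.00)
P2 → Cove (d²=2439113.00)
P3 → Draw (d²=39176320.00)
P4 → Ridge (d²=26371250.00)
P5 → Larch (d²=4435429.00)
P6 → Hollow (d²=15181065.00)
P7 → Draw (d²=5342165.00)

Hollow, Cove, Draw, Ridge, Larch, Hollow, Draw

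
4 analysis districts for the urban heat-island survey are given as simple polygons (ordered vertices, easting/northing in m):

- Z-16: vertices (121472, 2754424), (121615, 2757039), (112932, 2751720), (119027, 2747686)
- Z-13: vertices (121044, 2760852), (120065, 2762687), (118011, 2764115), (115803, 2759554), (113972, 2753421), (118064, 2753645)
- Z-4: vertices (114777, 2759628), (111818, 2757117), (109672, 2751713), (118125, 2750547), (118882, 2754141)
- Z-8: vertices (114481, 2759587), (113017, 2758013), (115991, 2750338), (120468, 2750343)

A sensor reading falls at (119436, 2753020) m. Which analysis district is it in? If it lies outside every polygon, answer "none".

Cast a ray rightward from (119436, 2753020). For each polygon, the edges (by vertex number in listed order) whose endpoints lie on opposite sides of northing = 2753020, where each meets that height, and whether that is right or left of the point:
Z-16: 2–3 at easting≈115054.2 (left), 4–1 at easting≈120962.5 (right) → 1 crossing.
Z-13: no edge straddles that height → 0 crossings.
Z-4: 2–3 at easting≈110191.0 (left), 4–5 at easting≈118645.9 (left) → 0 crossings.
Z-8: 2–3 at easting≈114951.7 (left), 4–1 at easting≈118734.2 (left) → 0 crossings.
Only Z-16 has an odd count, so the point is inside Z-16.

Z-16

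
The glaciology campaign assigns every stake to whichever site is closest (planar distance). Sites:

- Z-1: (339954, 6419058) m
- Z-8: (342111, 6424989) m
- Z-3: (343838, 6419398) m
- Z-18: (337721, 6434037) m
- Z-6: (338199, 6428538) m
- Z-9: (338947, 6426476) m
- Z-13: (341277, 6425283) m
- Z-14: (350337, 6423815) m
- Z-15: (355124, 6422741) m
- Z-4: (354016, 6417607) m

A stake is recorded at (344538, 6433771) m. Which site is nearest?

Z-18

Squared distances to each site:
Z-1: 237485425.000; Z-8: 83013853.000; Z-3: 207073129.000; Z-18: 46542245.000; Z-6: 67567210.000; Z-9: 84476306.000; Z-13: 82680265.000; Z-14: 132750337.000; Z-15: 233724296.000; Z-4: 351107380.000.
Minimum at Z-18.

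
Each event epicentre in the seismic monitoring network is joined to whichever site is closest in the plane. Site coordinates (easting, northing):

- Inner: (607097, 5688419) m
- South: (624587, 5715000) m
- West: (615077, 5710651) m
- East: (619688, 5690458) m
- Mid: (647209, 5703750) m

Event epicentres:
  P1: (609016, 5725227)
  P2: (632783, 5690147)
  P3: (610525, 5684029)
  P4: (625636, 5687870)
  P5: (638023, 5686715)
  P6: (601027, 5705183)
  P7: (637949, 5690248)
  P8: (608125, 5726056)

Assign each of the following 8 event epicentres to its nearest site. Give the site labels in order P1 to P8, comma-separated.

P1 → West (d²=249195497.00)
P2 → East (d²=171575746.00)
P3 → Inner (d²=31023284.00)
P4 → East (d²=42076448.00)
P5 → East (d²=350182274.00)
P6 → West (d²=227301524.00)
P7 → Mid (d²=268051604.00)
P8 → West (d²=285644329.00)

West, East, Inner, East, East, West, Mid, West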